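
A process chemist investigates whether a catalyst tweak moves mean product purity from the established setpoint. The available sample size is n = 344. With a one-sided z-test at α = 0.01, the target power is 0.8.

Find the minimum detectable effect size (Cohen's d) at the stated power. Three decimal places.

Required noncentrality: δ = z_{0.01} + z_{0.20} = 2.326 + 0.842 = 3.168.
δ = d·√n ⇒ d = δ/√n = 3.168/√344 = 0.1708.

d ≈ 0.171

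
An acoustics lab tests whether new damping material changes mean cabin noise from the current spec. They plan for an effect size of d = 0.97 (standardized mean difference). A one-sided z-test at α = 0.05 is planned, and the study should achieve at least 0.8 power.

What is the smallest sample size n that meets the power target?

Set Φ(δ − 1.645) = 0.8; then δ − 1.645 = Φ⁻¹(0.8) = 0.842, giving δ = 2.486.
δ = d·√n ⇒ n = (δ/d)² = (2.486 / 0.97)² = 6.57.
Rounding up, n = 7.

n = 7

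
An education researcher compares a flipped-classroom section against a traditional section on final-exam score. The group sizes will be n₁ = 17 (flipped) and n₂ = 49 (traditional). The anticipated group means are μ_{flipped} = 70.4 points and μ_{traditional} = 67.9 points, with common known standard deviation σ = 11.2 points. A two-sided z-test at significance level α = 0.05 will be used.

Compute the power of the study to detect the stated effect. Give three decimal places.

Standardized effect: d = |μ_{flipped} − μ_{traditional}| / σ = |70.4 − 67.9| / 11.2 = 0.2232
Noncentrality parameter: δ = d / √(1/n₁ + 1/n₂) = 0.2232 / √(1/17 + 1/49) = 0.7930
Two-sided α = 0.05 → critical value z_{0.025} = 1.960.
Power = Φ(δ − 1.960) + Φ(−δ − 1.960) = Φ(-1.167) + Φ(-2.753) = 0.1216 + 0.0030 = 0.1246.

Power ≈ 0.125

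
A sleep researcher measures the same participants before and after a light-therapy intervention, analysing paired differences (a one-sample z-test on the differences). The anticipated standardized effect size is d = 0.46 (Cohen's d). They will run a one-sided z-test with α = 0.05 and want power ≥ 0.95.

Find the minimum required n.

Set Φ(δ − 1.645) = 0.95; then δ − 1.645 = Φ⁻¹(0.95) = 1.645, giving δ = 3.290.
δ = d·√n ⇒ n = (δ/d)² = (3.290 / 0.46)² = 51.14.
Round up to the next whole unit.

n = 52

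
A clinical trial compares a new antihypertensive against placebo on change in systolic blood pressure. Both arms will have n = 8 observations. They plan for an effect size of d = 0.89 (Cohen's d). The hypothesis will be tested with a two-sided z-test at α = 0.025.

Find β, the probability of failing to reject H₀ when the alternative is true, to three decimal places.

Noncentrality parameter: δ = d·√(n/2) = 0.89 × √(8/2) = 1.7800
Critical value for a two-sided test at α = 0.025: z_{α/2} = 2.241.
Power = Φ(δ − 2.241) + Φ(−δ − 2.241) = Φ(-0.461) + Φ(-4.021) = 0.3223 + 0.0000 = 0.3223.
Type II error: β = 1 − power = 1 − 0.3223 = 0.6777.

β ≈ 0.678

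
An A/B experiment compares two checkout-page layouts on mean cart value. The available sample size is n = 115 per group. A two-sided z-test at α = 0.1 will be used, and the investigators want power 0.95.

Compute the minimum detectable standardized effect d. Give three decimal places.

Required noncentrality: δ = z_{0.05} + z_{0.05} = 1.645 + 1.645 = 3.290.
(Lower-tail contribution to power is negligible for δ > 0.)
δ = d·√(n/2) ⇒ d = δ/√(n/2) = 3.290/√(115/2) = 0.4338.

d ≈ 0.434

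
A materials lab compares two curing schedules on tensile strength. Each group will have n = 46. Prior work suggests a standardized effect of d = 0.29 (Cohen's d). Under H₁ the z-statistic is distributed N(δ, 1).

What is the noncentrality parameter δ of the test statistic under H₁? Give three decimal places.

δ = d·√(n/2) = 0.29 × √(46/2) = 1.3908

δ ≈ 1.391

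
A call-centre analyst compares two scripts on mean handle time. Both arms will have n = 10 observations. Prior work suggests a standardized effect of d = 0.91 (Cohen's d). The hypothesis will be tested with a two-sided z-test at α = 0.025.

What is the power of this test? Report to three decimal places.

Power ≈ 0.418

Noncentrality parameter: δ = d·√(n/2) = 0.91 × √(10/2) = 2.0348
Critical value for a two-sided test at α = 0.025: z_{α/2} = 2.241.
Power = Φ(δ − 2.241) + Φ(−δ − 2.241) = Φ(-0.207) + Φ(-4.276) = 0.4182 + 0.0000 = 0.4182.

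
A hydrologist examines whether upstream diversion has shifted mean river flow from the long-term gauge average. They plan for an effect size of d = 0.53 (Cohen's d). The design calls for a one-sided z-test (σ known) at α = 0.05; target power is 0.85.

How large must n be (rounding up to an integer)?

Set Φ(δ − 1.645) = 0.85; then δ − 1.645 = Φ⁻¹(0.85) = 1.036, giving δ = 2.681.
δ = d·√n ⇒ n = (δ/d)² = (2.681 / 0.53)² = 25.59.
Rounding up, n = 26.

n = 26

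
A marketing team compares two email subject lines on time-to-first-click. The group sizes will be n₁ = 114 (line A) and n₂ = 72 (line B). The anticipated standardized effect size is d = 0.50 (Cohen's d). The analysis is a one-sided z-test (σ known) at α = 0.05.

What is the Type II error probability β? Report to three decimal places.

Noncentrality parameter: δ = d / √(1/n₁ + 1/n₂) = 0.50 / √(1/114 + 1/72) = 3.3215
One-sided α = 0.05 → critical value z_{0.05} = 1.645.
Power = Φ(δ − 1.645) = Φ(1.677) = 0.9532.
Type II error: β = 1 − power = 1 − 0.9532 = 0.0468.

β ≈ 0.047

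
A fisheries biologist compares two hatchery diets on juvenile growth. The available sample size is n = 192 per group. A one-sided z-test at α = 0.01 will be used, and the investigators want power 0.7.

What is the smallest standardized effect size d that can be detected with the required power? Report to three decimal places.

Required noncentrality: δ = z_{0.01} + z_{0.30} = 2.326 + 0.524 = 2.851.
δ = d·√(n/2) ⇒ d = δ/√(n/2) = 2.851/√(192/2) = 0.2910.

d ≈ 0.291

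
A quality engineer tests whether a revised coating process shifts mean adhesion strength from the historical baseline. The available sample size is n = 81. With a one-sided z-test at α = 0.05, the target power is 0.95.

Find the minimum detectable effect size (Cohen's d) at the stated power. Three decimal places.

d ≈ 0.366

Required noncentrality: δ = z_{0.05} + z_{0.05} = 1.645 + 1.645 = 3.290.
δ = d·√n ⇒ d = δ/√n = 3.290/√81 = 0.3655.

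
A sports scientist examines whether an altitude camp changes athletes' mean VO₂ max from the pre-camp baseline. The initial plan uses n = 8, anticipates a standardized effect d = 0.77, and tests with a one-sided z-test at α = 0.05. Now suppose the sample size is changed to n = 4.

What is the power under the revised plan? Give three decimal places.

With n = 4: δ = d·√n = 0.77 × √4 = 1.5400. Critical value z_{0.05} = 1.645.
Revised power = Φ(δ − 1.645) = Φ(-0.105) = 0.4582.

Power ≈ 0.458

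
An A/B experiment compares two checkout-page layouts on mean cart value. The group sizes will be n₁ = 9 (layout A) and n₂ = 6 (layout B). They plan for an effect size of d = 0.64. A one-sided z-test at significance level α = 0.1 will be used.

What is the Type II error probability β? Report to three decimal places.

Noncentrality parameter: δ = d / √(1/n₁ + 1/n₂) = 0.64 / √(1/9 + 1/6) = 1.2143
One-sided α = 0.1 → critical value z_{0.1} = 1.282.
Power = P(Z > 1.282 − δ) = Φ(-0.067) = 0.4732.
Type II error: β = 1 − power = 1 − 0.4732 = 0.5268.

β ≈ 0.527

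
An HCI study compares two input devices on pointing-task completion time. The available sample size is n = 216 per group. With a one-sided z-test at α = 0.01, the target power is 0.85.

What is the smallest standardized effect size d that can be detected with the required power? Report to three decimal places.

d ≈ 0.324

Need Φ(δ − 2.326) = 0.85, so δ = 2.326 + 1.036 = 3.363.
δ = d·√(n/2) ⇒ d = δ/√(n/2) = 3.363/√(216/2) = 0.3236.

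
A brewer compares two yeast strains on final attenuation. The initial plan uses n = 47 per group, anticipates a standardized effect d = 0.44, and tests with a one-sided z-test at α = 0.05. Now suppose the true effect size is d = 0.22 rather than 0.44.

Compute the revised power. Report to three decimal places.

Power ≈ 0.282

With d = 0.22: δ = d·√(n/2) = 0.22 × √(47/2) = 1.0665. Critical value z_{0.05} = 1.645.
Revised power = P(Z > 1.645 − δ) = Φ(-0.578) = 0.2815.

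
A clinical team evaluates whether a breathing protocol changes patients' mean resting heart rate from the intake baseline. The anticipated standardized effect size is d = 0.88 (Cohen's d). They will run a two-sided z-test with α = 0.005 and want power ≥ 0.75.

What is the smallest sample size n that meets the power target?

For power 0.75 need Φ(δ − z_{0.0025}) = 0.75, so δ = z_{0.0025} + z_{0.25} = 2.807 + 0.674 = 3.482.
(Ignoring the negligible lower-tail rejection probability gives the usual closed-form inversion.)
δ = d·√n ⇒ n = (δ/d)² = (3.482 / 0.88)² = 15.65.
Rounding up, n = 16.

n = 16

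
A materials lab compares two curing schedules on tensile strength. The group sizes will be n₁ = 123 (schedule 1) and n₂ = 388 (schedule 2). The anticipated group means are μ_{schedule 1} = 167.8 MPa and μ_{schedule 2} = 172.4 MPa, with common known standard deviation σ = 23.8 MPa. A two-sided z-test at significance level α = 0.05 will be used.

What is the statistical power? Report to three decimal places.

Standardized effect: d = |μ_{schedule 1} − μ_{schedule 2}| / σ = |167.8 − 172.4| / 23.8 = 0.1933
Noncentrality parameter: δ = d / √(1/n₁ + 1/n₂) = 0.1933 / √(1/123 + 1/388) = 1.8678
Critical value for a two-sided test at α = 0.05: z_{α/2} = 1.960.
Power = Φ(δ − 1.960) + Φ(−δ − 1.960) = Φ(-0.092) + Φ(-3.828) = 0.4633 + 0.0001 = 0.4634.

Power ≈ 0.463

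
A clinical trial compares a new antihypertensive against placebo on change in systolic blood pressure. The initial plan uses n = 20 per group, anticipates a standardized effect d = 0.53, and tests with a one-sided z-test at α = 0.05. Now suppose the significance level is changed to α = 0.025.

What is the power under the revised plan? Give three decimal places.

Power ≈ 0.388

δ = d·√(n/2) = 0.53 × √(20/2) = 1.6760 (unchanged). New critical value: z_{0.025} = 1.960.
Revised power = P(Z > 1.960 − δ) = Φ(-0.284) = 0.3882.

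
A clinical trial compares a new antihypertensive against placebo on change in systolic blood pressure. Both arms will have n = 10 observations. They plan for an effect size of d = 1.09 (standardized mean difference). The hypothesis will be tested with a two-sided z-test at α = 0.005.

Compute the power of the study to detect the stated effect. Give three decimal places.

Power ≈ 0.356

Noncentrality parameter: δ = d·√(n/2) = 1.09 × √(10/2) = 2.4373
Critical value for a two-sided test at α = 0.005: z_{α/2} = 2.807.
Power = Φ(δ − 2.807) + Φ(−δ − 2.807) = Φ(-0.370) + Φ(-5.244) = 0.3558 + 0.0000 = 0.3558.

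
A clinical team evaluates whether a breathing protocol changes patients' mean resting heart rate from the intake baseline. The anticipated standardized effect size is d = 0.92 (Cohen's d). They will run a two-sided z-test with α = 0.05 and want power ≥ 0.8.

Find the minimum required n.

Set Φ(δ − 1.960) = 0.8; then δ − 1.960 = Φ⁻¹(0.8) = 0.842, giving δ = 2.802.
(Ignoring the negligible lower-tail rejection probability gives the usual closed-form inversion.)
δ = d·√n ⇒ n = (δ/d)² = (2.802 / 0.92)² = 9.27.
Rounding up, n = 10.

n = 10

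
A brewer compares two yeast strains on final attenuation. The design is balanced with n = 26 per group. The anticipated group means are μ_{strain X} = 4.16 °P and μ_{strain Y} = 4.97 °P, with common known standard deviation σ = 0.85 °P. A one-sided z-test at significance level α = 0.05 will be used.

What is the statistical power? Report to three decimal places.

Standardized effect: d = |μ_{strain X} − μ_{strain Y}| / σ = |4.16 − 4.97| / 0.85 = 0.9529
Noncentrality parameter: δ = d·√(n/2) = 0.9529 × √(26/2) = 3.4359
One-sided α = 0.05 → critical value z_{0.05} = 1.645.
Power = P(Z > 1.645 − δ) = Φ(1.791) = 0.9634.

Power ≈ 0.963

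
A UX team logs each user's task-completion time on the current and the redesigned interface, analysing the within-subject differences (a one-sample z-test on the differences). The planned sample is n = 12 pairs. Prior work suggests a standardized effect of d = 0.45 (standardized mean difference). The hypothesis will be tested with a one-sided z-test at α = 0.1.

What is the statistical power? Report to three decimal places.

Noncentrality parameter: δ = d·√n = 0.45 × √12 = 1.5588
One-sided α = 0.1 → critical value z_{0.1} = 1.282.
Power = P(Z > 1.282 − δ) = Φ(0.277) = 0.6092.

Power ≈ 0.609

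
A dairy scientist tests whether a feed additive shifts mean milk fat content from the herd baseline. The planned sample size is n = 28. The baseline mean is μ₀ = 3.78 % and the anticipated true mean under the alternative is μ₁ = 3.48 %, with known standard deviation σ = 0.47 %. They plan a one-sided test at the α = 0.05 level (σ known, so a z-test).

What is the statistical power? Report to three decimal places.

Standardized effect: d = |μ₁ − μ₀| / σ = |3.48 − 3.78| / 0.47 = 0.6383
Noncentrality parameter: δ = d·√n = 0.6383 × √28 = 3.3776
One-sided α = 0.05 → critical value z_{0.05} = 1.645.
Power = Φ(δ − 1.645) = Φ(1.733) = 0.9584.

Power ≈ 0.958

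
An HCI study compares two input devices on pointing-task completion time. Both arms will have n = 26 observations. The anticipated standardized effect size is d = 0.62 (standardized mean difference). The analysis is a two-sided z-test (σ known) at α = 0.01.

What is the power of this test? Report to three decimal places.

Noncentrality parameter: δ = d·√(n/2) = 0.62 × √(26/2) = 2.2354
Critical value for a two-sided test at α = 0.01: z_{α/2} = 2.576.
Power = Φ(δ − 2.576) + Φ(−δ − 2.576) = Φ(-0.340) + Φ(-4.811) = 0.3668 + 0.0000 = 0.3668.

Power ≈ 0.367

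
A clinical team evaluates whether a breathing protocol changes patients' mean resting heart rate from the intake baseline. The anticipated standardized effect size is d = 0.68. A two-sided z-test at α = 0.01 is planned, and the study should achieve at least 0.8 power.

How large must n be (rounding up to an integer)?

Set Φ(δ − 2.576) = 0.8; then δ − 2.576 = Φ⁻¹(0.8) = 0.842, giving δ = 3.417.
(Ignoring the negligible lower-tail rejection probability gives the usual closed-form inversion.)
δ = d·√n ⇒ n = (δ/d)² = (3.417 / 0.68)² = 25.26.
Rounding up, n = 26.

n = 26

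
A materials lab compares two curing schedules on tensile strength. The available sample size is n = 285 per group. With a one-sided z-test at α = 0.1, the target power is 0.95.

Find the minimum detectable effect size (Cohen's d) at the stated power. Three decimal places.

Need Φ(δ − 1.282) = 0.95, so δ = 1.282 + 1.645 = 2.926.
δ = d·√(n/2) ⇒ d = δ/√(n/2) = 2.926/√(285/2) = 0.2451.

d ≈ 0.245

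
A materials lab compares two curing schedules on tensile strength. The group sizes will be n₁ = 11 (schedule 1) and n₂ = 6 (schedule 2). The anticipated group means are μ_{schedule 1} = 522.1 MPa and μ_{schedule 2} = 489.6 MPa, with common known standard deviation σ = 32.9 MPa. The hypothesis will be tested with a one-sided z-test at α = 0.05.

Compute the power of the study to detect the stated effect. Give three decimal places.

Standardized effect: d = |μ_{schedule 1} − μ_{schedule 2}| / σ = |522.1 − 489.6| / 32.9 = 0.9878
Noncentrality parameter: δ = d / √(1/n₁ + 1/n₂) = 0.9878 / √(1/11 + 1/6) = 1.9464
Critical value for a one-sided test at α = 0.05: z_α = 1.645.
Power = Φ(δ − 1.645) = Φ(0.302) = 0.6185.

Power ≈ 0.619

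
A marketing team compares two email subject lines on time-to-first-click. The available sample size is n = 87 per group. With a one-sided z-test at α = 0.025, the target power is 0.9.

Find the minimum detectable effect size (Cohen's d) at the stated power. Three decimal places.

Need Φ(δ − 1.960) = 0.9, so δ = 1.960 + 1.282 = 3.242.
δ = d·√(n/2) ⇒ d = δ/√(n/2) = 3.242/√(87/2) = 0.4915.

d ≈ 0.491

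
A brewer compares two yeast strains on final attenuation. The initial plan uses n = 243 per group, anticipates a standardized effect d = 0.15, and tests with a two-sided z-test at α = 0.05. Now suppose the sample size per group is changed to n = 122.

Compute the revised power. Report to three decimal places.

With n = 122 per group: δ = d·√(n/2) = 0.15 × √(122/2) = 1.1715. Critical value z_{0.025} = 1.960.
Revised power = Φ(δ − 1.960) + Φ(−δ − 1.960) = Φ(-0.788) + Φ(-3.132) = 0.2152 + 0.0009 = 0.2161.

Power ≈ 0.216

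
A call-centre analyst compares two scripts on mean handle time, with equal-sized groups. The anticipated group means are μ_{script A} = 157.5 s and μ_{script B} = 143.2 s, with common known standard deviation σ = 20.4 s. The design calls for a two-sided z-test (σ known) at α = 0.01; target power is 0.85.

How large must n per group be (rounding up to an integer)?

n = 54 per group

Standardized effect: d = |μ_{script A} − μ_{script B}| / σ = |157.5 − 143.2| / 20.4 = 0.7010
For power 0.85 need Φ(δ − z_{0.005}) = 0.85, so δ = z_{0.005} + z_{0.15} = 2.576 + 1.036 = 3.612.
(For δ > 0 the lower-tail rejection region contributes negligibly to power, so the one-term inversion is standard.)
δ = d·√(n/2) ⇒ n = 2(δ/d)² = 2 × (3.612 / 0.7010)² = 53.11.
Round up to the next whole unit.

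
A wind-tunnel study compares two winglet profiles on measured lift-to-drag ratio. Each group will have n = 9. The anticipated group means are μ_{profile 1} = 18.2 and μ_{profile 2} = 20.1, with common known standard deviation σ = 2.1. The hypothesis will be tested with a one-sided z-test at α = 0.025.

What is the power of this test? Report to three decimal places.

Standardized effect: d = |μ_{profile 1} − μ_{profile 2}| / σ = |18.2 − 20.1| / 2.1 = 0.9048
Noncentrality parameter: δ = d·√(n/2) = 0.9048 × √(9/2) = 1.9193
Critical value for a one-sided test at α = 0.025: z_α = 1.960.
Power = Φ(δ − 1.960) = Φ(-0.041) = 0.4838.

Power ≈ 0.484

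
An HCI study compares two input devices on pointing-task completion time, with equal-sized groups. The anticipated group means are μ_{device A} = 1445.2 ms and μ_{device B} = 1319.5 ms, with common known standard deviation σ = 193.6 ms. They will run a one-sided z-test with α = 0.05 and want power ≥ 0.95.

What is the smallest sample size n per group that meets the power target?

Standardized effect: d = |μ_{device A} − μ_{device B}| / σ = |1445.2 − 1319.5| / 193.6 = 0.6493
For power 0.95 need Φ(δ − z_{0.05}) = 0.95, so δ = z_{0.05} + z_{0.05} = 1.645 + 1.645 = 3.290.
δ = d·√(n/2) ⇒ n = 2(δ/d)² = 2 × (3.290 / 0.6493)² = 51.34.
Rounding up, n = 52 per group.

n = 52 per group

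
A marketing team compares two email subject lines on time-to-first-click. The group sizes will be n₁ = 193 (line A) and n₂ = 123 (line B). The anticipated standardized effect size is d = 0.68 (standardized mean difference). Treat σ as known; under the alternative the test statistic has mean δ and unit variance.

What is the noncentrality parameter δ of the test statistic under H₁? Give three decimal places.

δ ≈ 5.894

The noncentrality parameter scales effect size by the design's sample-size factor: δ = d / √(1/n₁ + 1/n₂) = 0.68 / √(1/193 + 1/123) = 5.8938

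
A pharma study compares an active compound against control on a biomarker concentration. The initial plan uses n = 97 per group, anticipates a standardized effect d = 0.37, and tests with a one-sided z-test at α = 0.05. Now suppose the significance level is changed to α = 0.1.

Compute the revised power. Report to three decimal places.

δ = d·√(n/2) = 0.37 × √(97/2) = 2.5768 (unchanged). New critical value: z_{0.1} = 1.282.
Revised power = P(Z > 1.282 − δ) = Φ(1.295) = 0.9024.

Power ≈ 0.902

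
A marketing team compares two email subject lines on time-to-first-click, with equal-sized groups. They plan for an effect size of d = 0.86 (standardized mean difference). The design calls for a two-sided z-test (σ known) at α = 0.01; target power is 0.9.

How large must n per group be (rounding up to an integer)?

n = 41 per group

Set Φ(δ − 2.576) = 0.9; then δ − 2.576 = Φ⁻¹(0.9) = 1.282, giving δ = 3.857.
(Ignoring the negligible lower-tail rejection probability gives the usual closed-form inversion.)
δ = d·√(n/2) ⇒ n = 2(δ/d)² = 2 × (3.857 / 0.86)² = 40.24.
Rounding up, n = 41 per group.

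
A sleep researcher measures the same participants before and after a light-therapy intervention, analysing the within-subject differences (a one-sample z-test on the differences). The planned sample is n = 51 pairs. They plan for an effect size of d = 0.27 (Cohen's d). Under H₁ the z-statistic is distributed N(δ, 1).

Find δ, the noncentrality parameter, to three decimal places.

δ ≈ 1.928

δ = d·√n = 0.27 × √51 = 1.9282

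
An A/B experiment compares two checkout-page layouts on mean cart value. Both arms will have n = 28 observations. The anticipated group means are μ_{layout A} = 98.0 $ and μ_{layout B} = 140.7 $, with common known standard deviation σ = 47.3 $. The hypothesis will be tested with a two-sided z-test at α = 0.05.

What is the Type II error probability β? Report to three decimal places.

Standardized effect: d = |μ_{layout A} − μ_{layout B}| / σ = |98.0 − 140.7| / 47.3 = 0.9027
Noncentrality parameter: δ = d·√(n/2) = 0.9027 × √(28/2) = 3.3778
Two-sided α = 0.05 → critical value z_{0.025} = 1.960.
Power = Φ(δ − 1.960) + Φ(−δ − 1.960) = Φ(1.418) + Φ(-5.338) = 0.9219 + 0.0000 = 0.9219.
Type II error: β = 1 − power = 1 − 0.9219 = 0.0781.

β ≈ 0.078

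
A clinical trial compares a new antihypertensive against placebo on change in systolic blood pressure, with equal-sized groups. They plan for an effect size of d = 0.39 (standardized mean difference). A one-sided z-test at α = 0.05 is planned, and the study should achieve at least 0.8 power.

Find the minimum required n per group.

n = 82 per group

For power 0.8 need Φ(δ − z_{0.05}) = 0.8, so δ = z_{0.05} + z_{0.20} = 1.645 + 0.842 = 2.486.
δ = d·√(n/2) ⇒ n = 2(δ/d)² = 2 × (2.486 / 0.39)² = 81.30.
Round up to the next whole unit.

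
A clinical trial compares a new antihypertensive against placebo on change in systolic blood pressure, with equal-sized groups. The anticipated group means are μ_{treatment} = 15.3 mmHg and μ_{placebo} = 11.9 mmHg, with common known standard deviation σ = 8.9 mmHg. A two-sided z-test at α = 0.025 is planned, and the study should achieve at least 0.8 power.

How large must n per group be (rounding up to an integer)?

n = 131 per group

Standardized effect: d = |μ_{treatment} − μ_{placebo}| / σ = |15.3 − 11.9| / 8.9 = 0.3820
Set Φ(δ − 2.241) = 0.8; then δ − 2.241 = Φ⁻¹(0.8) = 0.842, giving δ = 3.083.
(For δ > 0 the lower-tail rejection region contributes negligibly to power, so the one-term inversion is standard.)
δ = d·√(n/2) ⇒ n = 2(δ/d)² = 2 × (3.083 / 0.3820)² = 130.26.
Round up to the next whole unit.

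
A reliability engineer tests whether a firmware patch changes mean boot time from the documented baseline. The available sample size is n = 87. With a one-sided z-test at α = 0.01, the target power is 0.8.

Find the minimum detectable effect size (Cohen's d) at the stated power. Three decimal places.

Need Φ(δ − 2.326) = 0.8, so δ = 2.326 + 0.842 = 3.168.
δ = d·√n ⇒ d = δ/√n = 3.168/√87 = 0.3396.

d ≈ 0.340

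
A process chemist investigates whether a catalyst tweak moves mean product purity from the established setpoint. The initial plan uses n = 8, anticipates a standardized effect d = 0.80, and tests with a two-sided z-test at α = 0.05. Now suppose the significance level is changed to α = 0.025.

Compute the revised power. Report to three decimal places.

Power ≈ 0.509

δ = d·√n = 0.80 × √8 = 2.2627 (unchanged). New critical value: z_{0.0125} = 2.241.
Revised power = Φ(δ − 2.241) + Φ(−δ − 2.241) = Φ(0.021) + Φ(-4.504) = 0.5085 + 0.0000 = 0.5085.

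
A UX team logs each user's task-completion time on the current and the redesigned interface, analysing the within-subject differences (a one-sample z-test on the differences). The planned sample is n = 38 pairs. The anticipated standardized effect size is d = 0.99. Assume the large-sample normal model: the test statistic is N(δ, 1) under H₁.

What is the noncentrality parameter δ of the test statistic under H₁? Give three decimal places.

δ ≈ 6.103

δ = d·√n = 0.99 × √38 = 6.1028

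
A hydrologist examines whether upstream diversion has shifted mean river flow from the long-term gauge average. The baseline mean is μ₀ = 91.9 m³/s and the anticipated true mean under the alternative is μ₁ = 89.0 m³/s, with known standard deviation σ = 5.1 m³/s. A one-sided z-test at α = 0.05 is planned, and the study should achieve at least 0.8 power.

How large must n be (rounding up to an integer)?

Standardized effect: d = |μ₁ − μ₀| / σ = |89.0 − 91.9| / 5.1 = 0.5686
Set Φ(δ − 1.645) = 0.8; then δ − 1.645 = Φ⁻¹(0.8) = 0.842, giving δ = 2.486.
δ = d·√n ⇒ n = (δ/d)² = (2.486 / 0.5686)² = 19.12.
Round up to the next whole unit.

n = 20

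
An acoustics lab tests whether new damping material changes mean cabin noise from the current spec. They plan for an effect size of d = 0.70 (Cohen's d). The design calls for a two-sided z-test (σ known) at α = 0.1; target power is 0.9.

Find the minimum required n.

For power 0.9 need Φ(δ − z_{0.05}) = 0.9, so δ = z_{0.05} + z_{0.10} = 1.645 + 1.282 = 2.926.
(The Φ(−δ − z_{α/2}) term is vanishingly small for δ > 0 and is dropped in the standard sample-size formula.)
δ = d·√n ⇒ n = (δ/d)² = (2.926 / 0.70)² = 17.48.
Round up to the next whole unit.

n = 18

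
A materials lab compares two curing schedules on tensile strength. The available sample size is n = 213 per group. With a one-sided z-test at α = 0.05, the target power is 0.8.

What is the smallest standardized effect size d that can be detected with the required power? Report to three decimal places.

d ≈ 0.241

Need Φ(δ − 1.645) = 0.8, so δ = 1.645 + 0.842 = 2.486.
δ = d·√(n/2) ⇒ d = δ/√(n/2) = 2.486/√(213/2) = 0.2409.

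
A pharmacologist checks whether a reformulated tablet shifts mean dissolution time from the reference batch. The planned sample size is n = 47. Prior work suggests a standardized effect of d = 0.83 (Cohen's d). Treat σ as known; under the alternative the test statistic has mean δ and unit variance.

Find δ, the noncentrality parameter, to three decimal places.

The noncentrality parameter scales effect size by the design's sample-size factor: δ = d·√n = 0.83 × √47 = 5.6902

δ ≈ 5.690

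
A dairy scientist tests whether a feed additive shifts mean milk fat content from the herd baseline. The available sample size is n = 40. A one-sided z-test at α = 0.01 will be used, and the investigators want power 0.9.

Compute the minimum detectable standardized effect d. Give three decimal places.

Need Φ(δ − 2.326) = 0.9, so δ = 2.326 + 1.282 = 3.608.
δ = d·√n ⇒ d = δ/√n = 3.608/√40 = 0.5705.

d ≈ 0.570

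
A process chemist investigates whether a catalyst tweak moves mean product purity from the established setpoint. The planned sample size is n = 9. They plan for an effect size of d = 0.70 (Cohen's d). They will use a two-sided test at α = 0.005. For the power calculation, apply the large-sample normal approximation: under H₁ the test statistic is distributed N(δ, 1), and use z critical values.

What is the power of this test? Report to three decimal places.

Noncentrality parameter: δ = d·√n = 0.70 × √9 = 2.1000
Critical value for a two-sided test at α = 0.005: z_{α/2} = 2.807.
Power = Φ(δ − 2.807) + Φ(−δ − 2.807) = Φ(-0.707) + Φ(-4.907) = 0.2398 + 0.0000 = 0.2398.

Power ≈ 0.240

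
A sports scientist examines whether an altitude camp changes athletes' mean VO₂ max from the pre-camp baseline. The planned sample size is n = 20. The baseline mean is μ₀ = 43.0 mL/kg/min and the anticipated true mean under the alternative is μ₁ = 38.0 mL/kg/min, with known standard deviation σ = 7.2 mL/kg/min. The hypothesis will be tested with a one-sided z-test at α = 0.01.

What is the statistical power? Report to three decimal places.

Power ≈ 0.782

Standardized effect: d = |μ₁ − μ₀| / σ = |38.0 − 43.0| / 7.2 = 0.6944
Noncentrality parameter: δ = d·√n = 0.6944 × √20 = 3.1056
Critical value for a one-sided test at α = 0.01: z_α = 2.326.
Power = P(Z > 2.326 − δ) = Φ(0.779) = 0.7821.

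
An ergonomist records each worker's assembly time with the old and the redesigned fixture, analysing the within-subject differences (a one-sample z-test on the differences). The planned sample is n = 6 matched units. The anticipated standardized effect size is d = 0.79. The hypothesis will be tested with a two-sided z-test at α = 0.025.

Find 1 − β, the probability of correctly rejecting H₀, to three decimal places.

Power ≈ 0.380

Noncentrality parameter: δ = d·√n = 0.79 × √6 = 1.9351
Critical value for a two-sided test at α = 0.025: z_{α/2} = 2.241.
Power = Φ(δ − 2.241) + Φ(−δ − 2.241) = Φ(-0.306) + Φ(-4.176) = 0.3797 + 0.0000 = 0.3797.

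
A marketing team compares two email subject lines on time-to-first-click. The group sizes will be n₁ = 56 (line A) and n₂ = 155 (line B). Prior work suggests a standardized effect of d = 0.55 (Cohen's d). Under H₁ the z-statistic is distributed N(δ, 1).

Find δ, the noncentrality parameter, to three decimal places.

δ ≈ 3.528

δ = d / √(1/n₁ + 1/n₂) = 0.55 / √(1/56 + 1/155) = 3.5276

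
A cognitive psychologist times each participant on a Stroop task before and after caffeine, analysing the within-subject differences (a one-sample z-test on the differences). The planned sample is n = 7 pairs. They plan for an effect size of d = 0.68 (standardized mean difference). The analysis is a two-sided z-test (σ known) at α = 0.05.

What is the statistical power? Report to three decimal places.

Power ≈ 0.436

Noncentrality parameter: δ = d·√n = 0.68 × √7 = 1.7991
Two-sided α = 0.05 → critical value z_{0.025} = 1.960.
Power = Φ(δ − 1.960) + Φ(−δ − 1.960) = Φ(-0.161) + Φ(-3.759) = 0.4361 + 0.0001 = 0.4362.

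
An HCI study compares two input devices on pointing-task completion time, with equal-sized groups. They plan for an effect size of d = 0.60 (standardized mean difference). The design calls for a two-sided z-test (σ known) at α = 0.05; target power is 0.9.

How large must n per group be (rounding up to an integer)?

n = 59 per group

For power 0.9 need Φ(δ − z_{0.025}) = 0.9, so δ = z_{0.025} + z_{0.10} = 1.960 + 1.282 = 3.242.
(For δ > 0 the lower-tail rejection region contributes negligibly to power, so the one-term inversion is standard.)
δ = d·√(n/2) ⇒ n = 2(δ/d)² = 2 × (3.242 / 0.60)² = 58.37.
Rounding up, n = 59 per group.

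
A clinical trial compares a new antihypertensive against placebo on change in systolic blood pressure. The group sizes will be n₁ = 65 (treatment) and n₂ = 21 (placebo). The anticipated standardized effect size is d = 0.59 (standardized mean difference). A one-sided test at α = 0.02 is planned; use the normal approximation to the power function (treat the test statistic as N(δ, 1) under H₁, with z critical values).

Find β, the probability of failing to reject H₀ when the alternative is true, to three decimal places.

Noncentrality parameter: δ = d / √(1/n₁ + 1/n₂) = 0.59 / √(1/65 + 1/21) = 2.3505
One-sided α = 0.02 → critical value z_{0.02} = 2.054.
Power = Φ(δ − 2.054) = Φ(0.297) = 0.6167.
Type II error: β = 1 − power = 1 − 0.6167 = 0.3833.

β ≈ 0.383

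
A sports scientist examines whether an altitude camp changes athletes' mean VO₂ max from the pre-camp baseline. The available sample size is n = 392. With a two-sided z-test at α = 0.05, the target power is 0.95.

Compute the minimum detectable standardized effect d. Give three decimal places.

d ≈ 0.182

Required noncentrality: δ = z_{0.025} + z_{0.05} = 1.960 + 1.645 = 3.605.
(Lower-tail contribution to power is negligible for δ > 0.)
δ = d·√n ⇒ d = δ/√n = 3.605/√392 = 0.1821.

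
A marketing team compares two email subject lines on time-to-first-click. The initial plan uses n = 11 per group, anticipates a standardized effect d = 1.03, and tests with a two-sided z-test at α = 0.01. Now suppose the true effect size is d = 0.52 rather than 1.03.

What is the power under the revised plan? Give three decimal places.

With d = 0.52: δ = d·√(n/2) = 0.52 × √(11/2) = 1.2195. Critical value z_{0.005} = 2.576.
Revised power = Φ(δ − 2.576) + Φ(−δ − 2.576) = Φ(-1.356) + Φ(-3.795) = 0.0875 + 0.0001 = 0.0876.

Power ≈ 0.088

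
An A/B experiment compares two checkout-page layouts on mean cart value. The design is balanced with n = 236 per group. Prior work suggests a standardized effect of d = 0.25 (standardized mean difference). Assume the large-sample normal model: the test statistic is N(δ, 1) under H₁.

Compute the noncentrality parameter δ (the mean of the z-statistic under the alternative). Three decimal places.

δ ≈ 2.716

δ = d·√(n/2) = 0.25 × √(236/2) = 2.7157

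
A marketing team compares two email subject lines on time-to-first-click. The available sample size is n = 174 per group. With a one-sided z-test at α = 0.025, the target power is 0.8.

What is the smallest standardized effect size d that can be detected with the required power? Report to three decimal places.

Required noncentrality: δ = z_{0.025} + z_{0.20} = 1.960 + 0.842 = 2.802.
δ = d·√(n/2) ⇒ d = δ/√(n/2) = 2.802/√(174/2) = 0.3004.

d ≈ 0.300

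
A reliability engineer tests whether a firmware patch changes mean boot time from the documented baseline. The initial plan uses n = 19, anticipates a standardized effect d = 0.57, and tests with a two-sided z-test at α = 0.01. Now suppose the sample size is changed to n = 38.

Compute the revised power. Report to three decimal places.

Power ≈ 0.826

With n = 38: δ = d·√n = 0.57 × √38 = 3.5137. Critical value z_{0.005} = 2.576.
Revised power = Φ(δ − 2.576) + Φ(−δ − 2.576) = Φ(0.938) + Φ(-6.090) = 0.8258 + 0.0000 = 0.8258.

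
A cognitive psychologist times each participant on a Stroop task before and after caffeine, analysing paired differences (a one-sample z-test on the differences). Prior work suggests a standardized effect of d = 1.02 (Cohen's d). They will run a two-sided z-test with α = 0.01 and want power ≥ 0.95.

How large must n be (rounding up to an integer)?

Set Φ(δ − 2.576) = 0.95; then δ − 2.576 = Φ⁻¹(0.95) = 1.645, giving δ = 4.221.
(The Φ(−δ − z_{α/2}) term is vanishingly small for δ > 0 and is dropped in the standard sample-size formula.)
δ = d·√n ⇒ n = (δ/d)² = (4.221 / 1.02)² = 17.12.
Rounding up, n = 18.

n = 18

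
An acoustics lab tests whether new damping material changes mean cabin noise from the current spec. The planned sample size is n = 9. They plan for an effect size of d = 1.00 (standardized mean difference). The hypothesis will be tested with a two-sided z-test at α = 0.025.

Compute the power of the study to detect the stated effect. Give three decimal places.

Power ≈ 0.776

Noncentrality parameter: δ = d·√n = 1.00 × √9 = 3.0000
Two-sided α = 0.025 → critical value z_{0.0125} = 2.241.
Power = Φ(δ − 2.241) + Φ(−δ − 2.241) = Φ(0.759) + Φ(-5.241) = 0.7760 + 0.0000 = 0.7760.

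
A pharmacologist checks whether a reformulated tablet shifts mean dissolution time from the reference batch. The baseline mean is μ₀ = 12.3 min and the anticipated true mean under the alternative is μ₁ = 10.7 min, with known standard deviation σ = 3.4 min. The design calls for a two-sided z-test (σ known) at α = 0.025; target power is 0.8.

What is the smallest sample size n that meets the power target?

n = 43

Standardized effect: d = |μ₁ − μ₀| / σ = |10.7 − 12.3| / 3.4 = 0.4706
Set Φ(δ − 2.241) = 0.8; then δ − 2.241 = Φ⁻¹(0.8) = 0.842, giving δ = 3.083.
(For δ > 0 the lower-tail rejection region contributes negligibly to power, so the one-term inversion is standard.)
δ = d·√n ⇒ n = (δ/d)² = (3.083 / 0.4706)² = 42.92.
Rounding up, n = 43.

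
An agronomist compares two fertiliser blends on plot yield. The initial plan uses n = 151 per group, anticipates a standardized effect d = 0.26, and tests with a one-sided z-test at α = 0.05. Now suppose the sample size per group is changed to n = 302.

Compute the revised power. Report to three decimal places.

Power ≈ 0.939

With n = 302 per group: δ = d·√(n/2) = 0.26 × √(302/2) = 3.1949. Critical value z_{0.05} = 1.645.
Revised power = Φ(δ − 1.645) = Φ(1.550) = 0.9394.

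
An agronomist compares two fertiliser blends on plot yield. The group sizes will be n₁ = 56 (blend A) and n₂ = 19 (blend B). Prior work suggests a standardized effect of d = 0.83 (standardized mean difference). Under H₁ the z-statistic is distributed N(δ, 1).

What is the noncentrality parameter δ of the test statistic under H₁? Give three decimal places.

δ ≈ 3.126

δ = d / √(1/n₁ + 1/n₂) = 0.83 / √(1/56 + 1/19) = 3.1262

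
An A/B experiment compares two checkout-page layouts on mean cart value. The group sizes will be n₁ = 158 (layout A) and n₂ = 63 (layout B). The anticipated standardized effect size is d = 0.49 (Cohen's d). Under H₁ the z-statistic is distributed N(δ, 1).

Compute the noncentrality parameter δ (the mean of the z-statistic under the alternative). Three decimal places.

δ ≈ 3.289

The noncentrality parameter scales effect size by the design's sample-size factor: δ = d / √(1/n₁ + 1/n₂) = 0.49 / √(1/158 + 1/63) = 3.2885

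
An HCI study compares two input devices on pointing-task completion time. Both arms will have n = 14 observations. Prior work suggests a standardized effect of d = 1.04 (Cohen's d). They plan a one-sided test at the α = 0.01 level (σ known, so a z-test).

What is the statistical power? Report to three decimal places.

Power ≈ 0.665

Noncentrality parameter: δ = d·√(n/2) = 1.04 × √(14/2) = 2.7516
Critical value for a one-sided test at α = 0.01: z_α = 2.326.
Power = P(Z > 2.326 − δ) = Φ(0.425) = 0.6647.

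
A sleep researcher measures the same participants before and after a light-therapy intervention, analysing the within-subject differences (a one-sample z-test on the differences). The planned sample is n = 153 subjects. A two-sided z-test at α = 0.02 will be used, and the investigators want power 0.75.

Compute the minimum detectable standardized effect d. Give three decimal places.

d ≈ 0.243

Required noncentrality: δ = z_{0.01} + z_{0.25} = 2.326 + 0.674 = 3.001.
(Lower-tail contribution to power is negligible for δ > 0.)
δ = d·√n ⇒ d = δ/√n = 3.001/√153 = 0.2426.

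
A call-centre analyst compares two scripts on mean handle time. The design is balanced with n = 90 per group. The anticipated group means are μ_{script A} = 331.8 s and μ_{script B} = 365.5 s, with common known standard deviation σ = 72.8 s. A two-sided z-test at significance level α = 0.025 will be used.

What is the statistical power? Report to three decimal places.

Standardized effect: d = |μ_{script A} − μ_{script B}| / σ = |331.8 − 365.5| / 72.8 = 0.4629
Noncentrality parameter: λ = d·√(n/2) = 0.4629 × √(90/2) = 3.1053
Two-sided α = 0.025 → critical value z_{0.0125} = 2.241.
Power = Φ(λ − 2.241) + Φ(−λ − 2.241) = Φ(0.864) + Φ(-5.347) = 0.8062 + 0.0000 = 0.8062.

Power ≈ 0.806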